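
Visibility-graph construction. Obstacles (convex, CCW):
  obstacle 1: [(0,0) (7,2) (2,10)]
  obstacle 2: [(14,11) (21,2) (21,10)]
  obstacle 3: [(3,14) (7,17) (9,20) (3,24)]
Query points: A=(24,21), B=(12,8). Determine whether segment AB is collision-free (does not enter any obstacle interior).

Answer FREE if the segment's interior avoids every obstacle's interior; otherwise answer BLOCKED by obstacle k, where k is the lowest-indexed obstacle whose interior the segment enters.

BLOCKED by obstacle 2

Obstacle 1 [(0,0) (7,2) (2,10)]:
  edge (0,0)–(7,2): clear
  edge (7,2)–(2,10): clear
  edge (2,10)–(0,0): clear
  midpoint (18,29/2) outside
  → clear
Obstacle 2 [(14,11) (21,2) (21,10)]:
  edge (14,11)–(21,2): crosses AB
  edge (21,2)–(21,10): clear
  edge (21,10)–(14,11): crosses AB
  → BLOCKED
Obstacle 3 [(3,14) (7,17) (9,20) (3,24)]:
  edge (3,14)–(7,17): clear
  edge (7,17)–(9,20): clear
  edge (9,20)–(3,24): clear
  edge (3,24)–(3,14): clear
  midpoint (18,29/2) outside
  → clear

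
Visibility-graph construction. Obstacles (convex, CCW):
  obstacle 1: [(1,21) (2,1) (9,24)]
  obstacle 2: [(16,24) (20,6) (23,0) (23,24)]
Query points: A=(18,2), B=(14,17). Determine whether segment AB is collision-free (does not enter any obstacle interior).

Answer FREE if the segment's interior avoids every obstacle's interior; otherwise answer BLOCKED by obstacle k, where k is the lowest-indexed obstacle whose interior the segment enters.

Obstacle 1 [(1,21) (2,1) (9,24)]:
  edge (1,21)–(2,1): clear
  edge (2,1)–(9,24): clear
  edge (9,24)–(1,21): clear
  midpoint (16,19/2) outside
  → clear
Obstacle 2 [(16,24) (20,6) (23,0) (23,24)]:
  edge (16,24)–(20,6): clear
  edge (20,6)–(23,0): clear
  edge (23,0)–(23,24): clear
  edge (23,24)–(16,24): clear
  midpoint (16,19/2) outside
  → clear

FREE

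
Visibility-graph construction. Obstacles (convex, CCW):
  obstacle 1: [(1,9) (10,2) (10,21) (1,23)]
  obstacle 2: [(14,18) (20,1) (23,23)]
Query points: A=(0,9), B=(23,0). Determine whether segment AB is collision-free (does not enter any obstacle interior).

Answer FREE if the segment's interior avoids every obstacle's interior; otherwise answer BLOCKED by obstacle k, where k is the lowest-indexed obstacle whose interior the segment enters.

Obstacle 1 [(1,9) (10,2) (10,21) (1,23)]:
  edge (1,9)–(10,2): crosses AB
  edge (10,2)–(10,21): crosses AB
  edge (10,21)–(1,23): clear
  edge (1,23)–(1,9): clear
  → BLOCKED
Obstacle 2 [(14,18) (20,1) (23,23)]:
  edge (14,18)–(20,1): crosses AB
  edge (20,1)–(23,23): crosses AB
  edge (23,23)–(14,18): clear
  → BLOCKED

BLOCKED by obstacle 1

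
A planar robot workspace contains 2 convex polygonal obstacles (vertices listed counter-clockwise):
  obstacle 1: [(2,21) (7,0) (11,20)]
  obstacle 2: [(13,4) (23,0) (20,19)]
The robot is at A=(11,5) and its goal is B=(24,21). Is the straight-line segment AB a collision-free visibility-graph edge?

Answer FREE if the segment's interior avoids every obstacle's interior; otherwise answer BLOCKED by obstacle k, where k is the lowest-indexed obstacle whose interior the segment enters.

Obstacle 1 [(2,21) (7,0) (11,20)]:
  edge (2,21)–(7,0): clear
  edge (7,0)–(11,20): clear
  edge (11,20)–(2,21): clear
  midpoint (35/2,13) outside
  → clear
Obstacle 2 [(13,4) (23,0) (20,19)]:
  edge (13,4)–(23,0): clear
  edge (23,0)–(20,19): crosses AB
  edge (20,19)–(13,4): crosses AB
  → BLOCKED

BLOCKED by obstacle 2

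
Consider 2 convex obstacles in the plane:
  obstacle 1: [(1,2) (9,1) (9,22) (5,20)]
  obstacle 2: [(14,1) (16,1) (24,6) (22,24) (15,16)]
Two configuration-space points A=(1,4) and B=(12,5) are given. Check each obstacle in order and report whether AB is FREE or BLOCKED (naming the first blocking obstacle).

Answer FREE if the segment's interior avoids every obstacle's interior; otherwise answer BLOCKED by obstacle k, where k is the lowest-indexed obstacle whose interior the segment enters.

BLOCKED by obstacle 1

Obstacle 1 [(1,2) (9,1) (9,22) (5,20)]:
  edge (1,2)–(9,1): clear
  edge (9,1)–(9,22): crosses AB
  edge (9,22)–(5,20): clear
  edge (5,20)–(1,2): crosses AB
  → BLOCKED
Obstacle 2 [(14,1) (16,1) (24,6) (22,24) (15,16)]:
  edge (14,1)–(16,1): clear
  edge (16,1)–(24,6): clear
  edge (24,6)–(22,24): clear
  edge (22,24)–(15,16): clear
  edge (15,16)–(14,1): clear
  midpoint (13/2,9/2) outside
  → clear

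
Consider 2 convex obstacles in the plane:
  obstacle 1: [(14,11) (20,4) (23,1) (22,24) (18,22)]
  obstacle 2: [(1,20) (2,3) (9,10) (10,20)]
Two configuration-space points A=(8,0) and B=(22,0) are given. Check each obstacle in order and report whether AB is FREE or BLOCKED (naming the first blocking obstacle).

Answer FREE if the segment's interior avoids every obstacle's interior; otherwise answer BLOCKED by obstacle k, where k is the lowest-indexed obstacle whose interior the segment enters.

FREE

Obstacle 1 [(14,11) (20,4) (23,1) (22,24) (18,22)]:
  edge (14,11)–(20,4): clear
  edge (20,4)–(23,1): clear
  edge (23,1)–(22,24): clear
  edge (22,24)–(18,22): clear
  edge (18,22)–(14,11): clear
  midpoint (15,0) outside
  → clear
Obstacle 2 [(1,20) (2,3) (9,10) (10,20)]:
  edge (1,20)–(2,3): clear
  edge (2,3)–(9,10): clear
  edge (9,10)–(10,20): clear
  edge (10,20)–(1,20): clear
  midpoint (15,0) outside
  → clear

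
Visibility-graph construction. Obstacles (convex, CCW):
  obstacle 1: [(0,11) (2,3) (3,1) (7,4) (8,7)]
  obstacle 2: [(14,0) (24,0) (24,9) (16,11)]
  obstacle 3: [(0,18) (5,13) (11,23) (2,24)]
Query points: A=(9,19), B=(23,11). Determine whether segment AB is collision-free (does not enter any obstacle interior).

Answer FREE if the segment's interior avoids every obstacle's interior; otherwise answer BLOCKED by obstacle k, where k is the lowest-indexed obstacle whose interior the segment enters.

Obstacle 1 [(0,11) (2,3) (3,1) (7,4) (8,7)]:
  edge (0,11)–(2,3): clear
  edge (2,3)–(3,1): clear
  edge (3,1)–(7,4): clear
  edge (7,4)–(8,7): clear
  edge (8,7)–(0,11): clear
  midpoint (16,15) outside
  → clear
Obstacle 2 [(14,0) (24,0) (24,9) (16,11)]:
  edge (14,0)–(24,0): clear
  edge (24,0)–(24,9): clear
  edge (24,9)–(16,11): clear
  edge (16,11)–(14,0): clear
  midpoint (16,15) outside
  → clear
Obstacle 3 [(0,18) (5,13) (11,23) (2,24)]:
  edge (0,18)–(5,13): clear
  edge (5,13)–(11,23): clear
  edge (11,23)–(2,24): clear
  edge (2,24)–(0,18): clear
  midpoint (16,15) outside
  → clear

FREE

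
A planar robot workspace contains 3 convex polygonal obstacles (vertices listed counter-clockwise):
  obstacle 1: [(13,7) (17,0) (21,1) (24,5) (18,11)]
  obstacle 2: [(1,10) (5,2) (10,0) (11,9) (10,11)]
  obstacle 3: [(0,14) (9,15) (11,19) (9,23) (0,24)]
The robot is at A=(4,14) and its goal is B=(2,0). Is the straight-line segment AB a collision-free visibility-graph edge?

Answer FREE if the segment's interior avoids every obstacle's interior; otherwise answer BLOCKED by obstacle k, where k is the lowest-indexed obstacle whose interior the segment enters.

Obstacle 1 [(13,7) (17,0) (21,1) (24,5) (18,11)]:
  edge (13,7)–(17,0): clear
  edge (17,0)–(21,1): clear
  edge (21,1)–(24,5): clear
  edge (24,5)–(18,11): clear
  edge (18,11)–(13,7): clear
  midpoint (3,7) outside
  → clear
Obstacle 2 [(1,10) (5,2) (10,0) (11,9) (10,11)]:
  edge (1,10)–(5,2): crosses AB
  edge (5,2)–(10,0): clear
  edge (10,0)–(11,9): clear
  edge (11,9)–(10,11): clear
  edge (10,11)–(1,10): crosses AB
  → BLOCKED
Obstacle 3 [(0,14) (9,15) (11,19) (9,23) (0,24)]:
  edge (0,14)–(9,15): clear
  edge (9,15)–(11,19): clear
  edge (11,19)–(9,23): clear
  edge (9,23)–(0,24): clear
  edge (0,24)–(0,14): clear
  midpoint (3,7) outside
  → clear

BLOCKED by obstacle 2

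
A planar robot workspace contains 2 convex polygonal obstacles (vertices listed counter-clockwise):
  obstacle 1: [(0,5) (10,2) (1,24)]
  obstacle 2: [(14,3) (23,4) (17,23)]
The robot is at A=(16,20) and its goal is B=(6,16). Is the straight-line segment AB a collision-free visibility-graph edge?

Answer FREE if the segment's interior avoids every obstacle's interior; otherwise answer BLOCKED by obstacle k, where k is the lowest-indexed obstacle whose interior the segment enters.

Obstacle 1 [(0,5) (10,2) (1,24)]:
  edge (0,5)–(10,2): clear
  edge (10,2)–(1,24): clear
  edge (1,24)–(0,5): clear
  midpoint (11,18) outside
  → clear
Obstacle 2 [(14,3) (23,4) (17,23)]:
  edge (14,3)–(23,4): clear
  edge (23,4)–(17,23): clear
  edge (17,23)–(14,3): clear
  midpoint (11,18) outside
  → clear

FREE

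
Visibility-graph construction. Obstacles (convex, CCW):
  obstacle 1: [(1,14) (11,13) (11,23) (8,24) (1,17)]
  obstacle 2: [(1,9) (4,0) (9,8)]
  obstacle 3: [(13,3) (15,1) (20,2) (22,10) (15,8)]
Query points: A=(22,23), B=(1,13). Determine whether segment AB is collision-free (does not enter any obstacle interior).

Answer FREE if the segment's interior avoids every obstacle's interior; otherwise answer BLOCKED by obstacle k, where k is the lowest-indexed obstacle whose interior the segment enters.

BLOCKED by obstacle 1

Obstacle 1 [(1,14) (11,13) (11,23) (8,24) (1,17)]:
  edge (1,14)–(11,13): crosses AB
  edge (11,13)–(11,23): crosses AB
  edge (11,23)–(8,24): clear
  edge (8,24)–(1,17): clear
  edge (1,17)–(1,14): clear
  → BLOCKED
Obstacle 2 [(1,9) (4,0) (9,8)]:
  edge (1,9)–(4,0): clear
  edge (4,0)–(9,8): clear
  edge (9,8)–(1,9): clear
  midpoint (23/2,18) outside
  → clear
Obstacle 3 [(13,3) (15,1) (20,2) (22,10) (15,8)]:
  edge (13,3)–(15,1): clear
  edge (15,1)–(20,2): clear
  edge (20,2)–(22,10): clear
  edge (22,10)–(15,8): clear
  edge (15,8)–(13,3): clear
  midpoint (23/2,18) outside
  → clear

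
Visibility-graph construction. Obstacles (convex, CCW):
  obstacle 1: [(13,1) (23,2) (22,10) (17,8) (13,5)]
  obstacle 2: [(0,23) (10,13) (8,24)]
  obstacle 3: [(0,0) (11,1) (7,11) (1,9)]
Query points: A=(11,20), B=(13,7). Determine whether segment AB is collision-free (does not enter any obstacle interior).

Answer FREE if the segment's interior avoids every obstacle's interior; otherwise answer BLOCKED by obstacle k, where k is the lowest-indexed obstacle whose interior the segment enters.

FREE

Obstacle 1 [(13,1) (23,2) (22,10) (17,8) (13,5)]:
  edge (13,1)–(23,2): clear
  edge (23,2)–(22,10): clear
  edge (22,10)–(17,8): clear
  edge (17,8)–(13,5): clear
  edge (13,5)–(13,1): clear
  midpoint (12,27/2) outside
  → clear
Obstacle 2 [(0,23) (10,13) (8,24)]:
  edge (0,23)–(10,13): clear
  edge (10,13)–(8,24): clear
  edge (8,24)–(0,23): clear
  midpoint (12,27/2) outside
  → clear
Obstacle 3 [(0,0) (11,1) (7,11) (1,9)]:
  edge (0,0)–(11,1): clear
  edge (11,1)–(7,11): clear
  edge (7,11)–(1,9): clear
  edge (1,9)–(0,0): clear
  midpoint (12,27/2) outside
  → clear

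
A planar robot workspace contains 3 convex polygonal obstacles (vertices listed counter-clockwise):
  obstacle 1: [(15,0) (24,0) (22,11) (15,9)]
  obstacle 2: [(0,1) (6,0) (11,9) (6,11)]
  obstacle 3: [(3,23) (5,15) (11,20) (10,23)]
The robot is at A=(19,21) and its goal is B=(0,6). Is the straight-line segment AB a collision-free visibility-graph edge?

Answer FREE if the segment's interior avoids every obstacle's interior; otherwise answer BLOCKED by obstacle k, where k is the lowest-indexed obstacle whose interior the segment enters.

BLOCKED by obstacle 2

Obstacle 1 [(15,0) (24,0) (22,11) (15,9)]:
  edge (15,0)–(24,0): clear
  edge (24,0)–(22,11): clear
  edge (22,11)–(15,9): clear
  edge (15,9)–(15,0): clear
  midpoint (19/2,27/2) outside
  → clear
Obstacle 2 [(0,1) (6,0) (11,9) (6,11)]:
  edge (0,1)–(6,0): clear
  edge (6,0)–(11,9): clear
  edge (11,9)–(6,11): crosses AB
  edge (6,11)–(0,1): crosses AB
  → BLOCKED
Obstacle 3 [(3,23) (5,15) (11,20) (10,23)]:
  edge (3,23)–(5,15): clear
  edge (5,15)–(11,20): clear
  edge (11,20)–(10,23): clear
  edge (10,23)–(3,23): clear
  midpoint (19/2,27/2) outside
  → clear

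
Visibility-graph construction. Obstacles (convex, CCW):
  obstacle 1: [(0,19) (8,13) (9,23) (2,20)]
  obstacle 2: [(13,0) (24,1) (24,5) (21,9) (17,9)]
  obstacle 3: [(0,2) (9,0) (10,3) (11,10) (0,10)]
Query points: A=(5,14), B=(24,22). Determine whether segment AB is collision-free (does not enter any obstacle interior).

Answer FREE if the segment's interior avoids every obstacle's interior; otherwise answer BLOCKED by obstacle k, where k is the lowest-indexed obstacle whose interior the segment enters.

Obstacle 1 [(0,19) (8,13) (9,23) (2,20)]:
  edge (0,19)–(8,13): crosses AB
  edge (8,13)–(9,23): crosses AB
  edge (9,23)–(2,20): clear
  edge (2,20)–(0,19): clear
  → BLOCKED
Obstacle 2 [(13,0) (24,1) (24,5) (21,9) (17,9)]:
  edge (13,0)–(24,1): clear
  edge (24,1)–(24,5): clear
  edge (24,5)–(21,9): clear
  edge (21,9)–(17,9): clear
  edge (17,9)–(13,0): clear
  midpoint (29/2,18) outside
  → clear
Obstacle 3 [(0,2) (9,0) (10,3) (11,10) (0,10)]:
  edge (0,2)–(9,0): clear
  edge (9,0)–(10,3): clear
  edge (10,3)–(11,10): clear
  edge (11,10)–(0,10): clear
  edge (0,10)–(0,2): clear
  midpoint (29/2,18) outside
  → clear

BLOCKED by obstacle 1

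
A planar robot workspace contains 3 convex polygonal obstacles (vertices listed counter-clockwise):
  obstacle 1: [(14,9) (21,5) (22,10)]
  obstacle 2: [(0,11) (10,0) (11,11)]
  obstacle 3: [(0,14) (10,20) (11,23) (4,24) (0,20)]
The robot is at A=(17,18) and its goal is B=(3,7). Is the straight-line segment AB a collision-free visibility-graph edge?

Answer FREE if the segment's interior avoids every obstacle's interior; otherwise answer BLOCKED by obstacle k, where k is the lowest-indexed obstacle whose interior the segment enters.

Obstacle 1 [(14,9) (21,5) (22,10)]:
  edge (14,9)–(21,5): clear
  edge (21,5)–(22,10): clear
  edge (22,10)–(14,9): clear
  midpoint (10,25/2) outside
  → clear
Obstacle 2 [(0,11) (10,0) (11,11)]:
  edge (0,11)–(10,0): crosses AB
  edge (10,0)–(11,11): clear
  edge (11,11)–(0,11): crosses AB
  → BLOCKED
Obstacle 3 [(0,14) (10,20) (11,23) (4,24) (0,20)]:
  edge (0,14)–(10,20): clear
  edge (10,20)–(11,23): clear
  edge (11,23)–(4,24): clear
  edge (4,24)–(0,20): clear
  edge (0,20)–(0,14): clear
  midpoint (10,25/2) outside
  → clear

BLOCKED by obstacle 2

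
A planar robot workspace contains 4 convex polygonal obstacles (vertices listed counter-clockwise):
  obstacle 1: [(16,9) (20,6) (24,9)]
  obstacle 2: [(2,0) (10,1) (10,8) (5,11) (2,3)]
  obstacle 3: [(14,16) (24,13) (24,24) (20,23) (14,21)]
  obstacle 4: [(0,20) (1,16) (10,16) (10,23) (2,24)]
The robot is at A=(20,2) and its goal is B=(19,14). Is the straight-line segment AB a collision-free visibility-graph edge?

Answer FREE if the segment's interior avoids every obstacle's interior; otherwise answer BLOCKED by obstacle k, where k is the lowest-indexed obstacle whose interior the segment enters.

BLOCKED by obstacle 1

Obstacle 1 [(16,9) (20,6) (24,9)]:
  edge (16,9)–(20,6): crosses AB
  edge (20,6)–(24,9): clear
  edge (24,9)–(16,9): crosses AB
  → BLOCKED
Obstacle 2 [(2,0) (10,1) (10,8) (5,11) (2,3)]:
  edge (2,0)–(10,1): clear
  edge (10,1)–(10,8): clear
  edge (10,8)–(5,11): clear
  edge (5,11)–(2,3): clear
  edge (2,3)–(2,0): clear
  midpoint (39/2,8) outside
  → clear
Obstacle 3 [(14,16) (24,13) (24,24) (20,23) (14,21)]:
  edge (14,16)–(24,13): clear
  edge (24,13)–(24,24): clear
  edge (24,24)–(20,23): clear
  edge (20,23)–(14,21): clear
  edge (14,21)–(14,16): clear
  midpoint (39/2,8) outside
  → clear
Obstacle 4 [(0,20) (1,16) (10,16) (10,23) (2,24)]:
  edge (0,20)–(1,16): clear
  edge (1,16)–(10,16): clear
  edge (10,16)–(10,23): clear
  edge (10,23)–(2,24): clear
  edge (2,24)–(0,20): clear
  midpoint (39/2,8) outside
  → clear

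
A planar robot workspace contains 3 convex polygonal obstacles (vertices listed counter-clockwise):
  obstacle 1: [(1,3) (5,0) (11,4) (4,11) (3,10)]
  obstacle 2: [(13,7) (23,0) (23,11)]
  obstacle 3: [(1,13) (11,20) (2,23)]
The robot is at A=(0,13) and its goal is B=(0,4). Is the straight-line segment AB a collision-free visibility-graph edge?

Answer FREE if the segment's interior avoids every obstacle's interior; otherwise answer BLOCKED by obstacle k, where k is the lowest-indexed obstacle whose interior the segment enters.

Obstacle 1 [(1,3) (5,0) (11,4) (4,11) (3,10)]:
  edge (1,3)–(5,0): clear
  edge (5,0)–(11,4): clear
  edge (11,4)–(4,11): clear
  edge (4,11)–(3,10): clear
  edge (3,10)–(1,3): clear
  midpoint (0,17/2) outside
  → clear
Obstacle 2 [(13,7) (23,0) (23,11)]:
  edge (13,7)–(23,0): clear
  edge (23,0)–(23,11): clear
  edge (23,11)–(13,7): clear
  midpoint (0,17/2) outside
  → clear
Obstacle 3 [(1,13) (11,20) (2,23)]:
  edge (1,13)–(11,20): clear
  edge (11,20)–(2,23): clear
  edge (2,23)–(1,13): clear
  midpoint (0,17/2) outside
  → clear

FREE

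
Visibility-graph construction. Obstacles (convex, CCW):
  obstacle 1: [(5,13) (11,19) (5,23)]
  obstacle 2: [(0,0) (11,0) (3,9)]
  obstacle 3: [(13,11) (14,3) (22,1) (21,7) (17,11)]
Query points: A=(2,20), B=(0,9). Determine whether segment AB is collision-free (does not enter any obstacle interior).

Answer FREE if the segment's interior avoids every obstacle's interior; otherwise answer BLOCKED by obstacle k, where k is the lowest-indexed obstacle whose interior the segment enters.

FREE

Obstacle 1 [(5,13) (11,19) (5,23)]:
  edge (5,13)–(11,19): clear
  edge (11,19)–(5,23): clear
  edge (5,23)–(5,13): clear
  midpoint (1,29/2) outside
  → clear
Obstacle 2 [(0,0) (11,0) (3,9)]:
  edge (0,0)–(11,0): clear
  edge (11,0)–(3,9): clear
  edge (3,9)–(0,0): clear
  midpoint (1,29/2) outside
  → clear
Obstacle 3 [(13,11) (14,3) (22,1) (21,7) (17,11)]:
  edge (13,11)–(14,3): clear
  edge (14,3)–(22,1): clear
  edge (22,1)–(21,7): clear
  edge (21,7)–(17,11): clear
  edge (17,11)–(13,11): clear
  midpoint (1,29/2) outside
  → clear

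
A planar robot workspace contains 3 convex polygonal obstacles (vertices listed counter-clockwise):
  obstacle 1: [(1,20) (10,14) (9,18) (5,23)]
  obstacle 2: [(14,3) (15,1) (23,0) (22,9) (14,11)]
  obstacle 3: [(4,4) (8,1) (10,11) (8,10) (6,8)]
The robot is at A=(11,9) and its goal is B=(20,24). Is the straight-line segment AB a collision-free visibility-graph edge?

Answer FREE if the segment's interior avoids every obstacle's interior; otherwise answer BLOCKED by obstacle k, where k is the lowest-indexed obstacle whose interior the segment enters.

FREE

Obstacle 1 [(1,20) (10,14) (9,18) (5,23)]:
  edge (1,20)–(10,14): clear
  edge (10,14)–(9,18): clear
  edge (9,18)–(5,23): clear
  edge (5,23)–(1,20): clear
  midpoint (31/2,33/2) outside
  → clear
Obstacle 2 [(14,3) (15,1) (23,0) (22,9) (14,11)]:
  edge (14,3)–(15,1): clear
  edge (15,1)–(23,0): clear
  edge (23,0)–(22,9): clear
  edge (22,9)–(14,11): clear
  edge (14,11)–(14,3): clear
  midpoint (31/2,33/2) outside
  → clear
Obstacle 3 [(4,4) (8,1) (10,11) (8,10) (6,8)]:
  edge (4,4)–(8,1): clear
  edge (8,1)–(10,11): clear
  edge (10,11)–(8,10): clear
  edge (8,10)–(6,8): clear
  edge (6,8)–(4,4): clear
  midpoint (31/2,33/2) outside
  → clear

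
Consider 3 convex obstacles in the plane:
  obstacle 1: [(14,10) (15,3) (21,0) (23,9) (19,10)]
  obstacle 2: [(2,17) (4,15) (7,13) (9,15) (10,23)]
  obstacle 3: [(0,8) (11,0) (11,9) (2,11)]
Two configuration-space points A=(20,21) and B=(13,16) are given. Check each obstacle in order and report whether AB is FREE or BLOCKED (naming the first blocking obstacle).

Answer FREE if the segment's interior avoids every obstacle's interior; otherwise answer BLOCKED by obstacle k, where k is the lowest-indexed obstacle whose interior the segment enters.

FREE

Obstacle 1 [(14,10) (15,3) (21,0) (23,9) (19,10)]:
  edge (14,10)–(15,3): clear
  edge (15,3)–(21,0): clear
  edge (21,0)–(23,9): clear
  edge (23,9)–(19,10): clear
  edge (19,10)–(14,10): clear
  midpoint (33/2,37/2) outside
  → clear
Obstacle 2 [(2,17) (4,15) (7,13) (9,15) (10,23)]:
  edge (2,17)–(4,15): clear
  edge (4,15)–(7,13): clear
  edge (7,13)–(9,15): clear
  edge (9,15)–(10,23): clear
  edge (10,23)–(2,17): clear
  midpoint (33/2,37/2) outside
  → clear
Obstacle 3 [(0,8) (11,0) (11,9) (2,11)]:
  edge (0,8)–(11,0): clear
  edge (11,0)–(11,9): clear
  edge (11,9)–(2,11): clear
  edge (2,11)–(0,8): clear
  midpoint (33/2,37/2) outside
  → clear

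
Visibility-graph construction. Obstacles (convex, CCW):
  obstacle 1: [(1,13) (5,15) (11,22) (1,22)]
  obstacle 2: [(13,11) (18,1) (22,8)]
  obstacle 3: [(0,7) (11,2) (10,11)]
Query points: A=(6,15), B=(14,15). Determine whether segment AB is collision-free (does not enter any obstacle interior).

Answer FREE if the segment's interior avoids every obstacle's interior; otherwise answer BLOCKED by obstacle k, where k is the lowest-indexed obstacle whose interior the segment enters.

Obstacle 1 [(1,13) (5,15) (11,22) (1,22)]:
  edge (1,13)–(5,15): clear
  edge (5,15)–(11,22): clear
  edge (11,22)–(1,22): clear
  edge (1,22)–(1,13): clear
  midpoint (10,15) outside
  → clear
Obstacle 2 [(13,11) (18,1) (22,8)]:
  edge (13,11)–(18,1): clear
  edge (18,1)–(22,8): clear
  edge (22,8)–(13,11): clear
  midpoint (10,15) outside
  → clear
Obstacle 3 [(0,7) (11,2) (10,11)]:
  edge (0,7)–(11,2): clear
  edge (11,2)–(10,11): clear
  edge (10,11)–(0,7): clear
  midpoint (10,15) outside
  → clear

FREE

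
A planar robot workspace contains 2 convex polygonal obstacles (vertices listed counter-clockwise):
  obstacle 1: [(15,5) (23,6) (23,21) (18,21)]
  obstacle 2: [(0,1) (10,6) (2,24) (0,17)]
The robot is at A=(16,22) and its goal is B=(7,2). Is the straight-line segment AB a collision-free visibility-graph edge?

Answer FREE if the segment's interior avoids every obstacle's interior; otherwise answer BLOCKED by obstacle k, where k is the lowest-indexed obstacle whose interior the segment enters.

Obstacle 1 [(15,5) (23,6) (23,21) (18,21)]:
  edge (15,5)–(23,6): clear
  edge (23,6)–(23,21): clear
  edge (23,21)–(18,21): clear
  edge (18,21)–(15,5): clear
  midpoint (23/2,12) outside
  → clear
Obstacle 2 [(0,1) (10,6) (2,24) (0,17)]:
  edge (0,1)–(10,6): crosses AB
  edge (10,6)–(2,24): crosses AB
  edge (2,24)–(0,17): clear
  edge (0,17)–(0,1): clear
  → BLOCKED

BLOCKED by obstacle 2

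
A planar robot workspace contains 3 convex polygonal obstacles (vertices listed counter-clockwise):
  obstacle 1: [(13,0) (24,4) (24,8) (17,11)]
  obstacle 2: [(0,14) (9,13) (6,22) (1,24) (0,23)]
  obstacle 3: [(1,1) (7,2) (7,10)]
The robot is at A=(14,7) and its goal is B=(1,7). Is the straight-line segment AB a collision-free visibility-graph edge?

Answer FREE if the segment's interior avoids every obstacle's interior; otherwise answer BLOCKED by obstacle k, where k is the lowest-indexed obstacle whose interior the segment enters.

BLOCKED by obstacle 3

Obstacle 1 [(13,0) (24,4) (24,8) (17,11)]:
  edge (13,0)–(24,4): clear
  edge (24,4)–(24,8): clear
  edge (24,8)–(17,11): clear
  edge (17,11)–(13,0): clear
  midpoint (15/2,7) outside
  → clear
Obstacle 2 [(0,14) (9,13) (6,22) (1,24) (0,23)]:
  edge (0,14)–(9,13): clear
  edge (9,13)–(6,22): clear
  edge (6,22)–(1,24): clear
  edge (1,24)–(0,23): clear
  edge (0,23)–(0,14): clear
  midpoint (15/2,7) outside
  → clear
Obstacle 3 [(1,1) (7,2) (7,10)]:
  edge (1,1)–(7,2): clear
  edge (7,2)–(7,10): crosses AB
  edge (7,10)–(1,1): crosses AB
  → BLOCKED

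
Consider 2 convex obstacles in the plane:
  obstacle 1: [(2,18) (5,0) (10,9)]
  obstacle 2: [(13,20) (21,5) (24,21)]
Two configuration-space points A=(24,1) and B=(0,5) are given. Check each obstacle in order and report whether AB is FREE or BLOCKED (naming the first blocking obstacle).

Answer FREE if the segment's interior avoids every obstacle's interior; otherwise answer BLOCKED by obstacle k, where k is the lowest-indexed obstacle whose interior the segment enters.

BLOCKED by obstacle 1

Obstacle 1 [(2,18) (5,0) (10,9)]:
  edge (2,18)–(5,0): crosses AB
  edge (5,0)–(10,9): crosses AB
  edge (10,9)–(2,18): clear
  → BLOCKED
Obstacle 2 [(13,20) (21,5) (24,21)]:
  edge (13,20)–(21,5): clear
  edge (21,5)–(24,21): clear
  edge (24,21)–(13,20): clear
  midpoint (12,3) outside
  → clear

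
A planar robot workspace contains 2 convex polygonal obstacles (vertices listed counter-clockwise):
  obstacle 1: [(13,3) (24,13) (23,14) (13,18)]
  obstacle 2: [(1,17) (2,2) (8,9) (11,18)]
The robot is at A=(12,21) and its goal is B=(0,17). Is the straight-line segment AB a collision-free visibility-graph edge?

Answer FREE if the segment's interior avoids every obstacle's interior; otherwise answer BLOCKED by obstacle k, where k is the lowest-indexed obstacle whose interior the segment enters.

Obstacle 1 [(13,3) (24,13) (23,14) (13,18)]:
  edge (13,3)–(24,13): clear
  edge (24,13)–(23,14): clear
  edge (23,14)–(13,18): clear
  edge (13,18)–(13,3): clear
  midpoint (6,19) outside
  → clear
Obstacle 2 [(1,17) (2,2) (8,9) (11,18)]:
  edge (1,17)–(2,2): clear
  edge (2,2)–(8,9): clear
  edge (8,9)–(11,18): clear
  edge (11,18)–(1,17): clear
  midpoint (6,19) outside
  → clear

FREE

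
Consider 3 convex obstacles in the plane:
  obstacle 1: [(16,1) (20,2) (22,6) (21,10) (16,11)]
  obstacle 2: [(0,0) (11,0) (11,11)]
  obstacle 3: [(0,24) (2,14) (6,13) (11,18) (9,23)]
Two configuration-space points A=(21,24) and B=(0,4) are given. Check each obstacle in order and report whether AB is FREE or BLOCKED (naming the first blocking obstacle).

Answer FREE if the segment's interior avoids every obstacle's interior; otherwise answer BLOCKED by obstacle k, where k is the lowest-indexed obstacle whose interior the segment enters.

Obstacle 1 [(16,1) (20,2) (22,6) (21,10) (16,11)]:
  edge (16,1)–(20,2): clear
  edge (20,2)–(22,6): clear
  edge (22,6)–(21,10): clear
  edge (21,10)–(16,11): clear
  edge (16,11)–(16,1): clear
  midpoint (21/2,14) outside
  → clear
Obstacle 2 [(0,0) (11,0) (11,11)]:
  edge (0,0)–(11,0): clear
  edge (11,0)–(11,11): clear
  edge (11,11)–(0,0): clear
  midpoint (21/2,14) outside
  → clear
Obstacle 3 [(0,24) (2,14) (6,13) (11,18) (9,23)]:
  edge (0,24)–(2,14): clear
  edge (2,14)–(6,13): clear
  edge (6,13)–(11,18): clear
  edge (11,18)–(9,23): clear
  edge (9,23)–(0,24): clear
  midpoint (21/2,14) outside
  → clear

FREE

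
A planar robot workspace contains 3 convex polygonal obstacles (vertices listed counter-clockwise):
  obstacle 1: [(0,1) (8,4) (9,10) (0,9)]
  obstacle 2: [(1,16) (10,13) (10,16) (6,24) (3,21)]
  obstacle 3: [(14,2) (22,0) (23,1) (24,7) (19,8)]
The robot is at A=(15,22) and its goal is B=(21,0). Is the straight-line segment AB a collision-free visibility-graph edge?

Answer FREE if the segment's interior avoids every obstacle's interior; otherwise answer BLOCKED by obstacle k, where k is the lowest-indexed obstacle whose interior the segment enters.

BLOCKED by obstacle 3

Obstacle 1 [(0,1) (8,4) (9,10) (0,9)]:
  edge (0,1)–(8,4): clear
  edge (8,4)–(9,10): clear
  edge (9,10)–(0,9): clear
  edge (0,9)–(0,1): clear
  midpoint (18,11) outside
  → clear
Obstacle 2 [(1,16) (10,13) (10,16) (6,24) (3,21)]:
  edge (1,16)–(10,13): clear
  edge (10,13)–(10,16): clear
  edge (10,16)–(6,24): clear
  edge (6,24)–(3,21): clear
  edge (3,21)–(1,16): clear
  midpoint (18,11) outside
  → clear
Obstacle 3 [(14,2) (22,0) (23,1) (24,7) (19,8)]:
  edge (14,2)–(22,0): crosses AB
  edge (22,0)–(23,1): clear
  edge (23,1)–(24,7): clear
  edge (24,7)–(19,8): clear
  edge (19,8)–(14,2): crosses AB
  → BLOCKED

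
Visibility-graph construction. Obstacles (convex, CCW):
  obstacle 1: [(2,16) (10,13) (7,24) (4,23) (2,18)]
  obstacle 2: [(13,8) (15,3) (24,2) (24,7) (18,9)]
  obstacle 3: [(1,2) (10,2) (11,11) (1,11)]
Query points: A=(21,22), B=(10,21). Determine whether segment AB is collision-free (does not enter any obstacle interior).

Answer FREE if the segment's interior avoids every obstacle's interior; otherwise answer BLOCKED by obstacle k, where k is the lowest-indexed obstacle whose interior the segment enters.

FREE

Obstacle 1 [(2,16) (10,13) (7,24) (4,23) (2,18)]:
  edge (2,16)–(10,13): clear
  edge (10,13)–(7,24): clear
  edge (7,24)–(4,23): clear
  edge (4,23)–(2,18): clear
  edge (2,18)–(2,16): clear
  midpoint (31/2,43/2) outside
  → clear
Obstacle 2 [(13,8) (15,3) (24,2) (24,7) (18,9)]:
  edge (13,8)–(15,3): clear
  edge (15,3)–(24,2): clear
  edge (24,2)–(24,7): clear
  edge (24,7)–(18,9): clear
  edge (18,9)–(13,8): clear
  midpoint (31/2,43/2) outside
  → clear
Obstacle 3 [(1,2) (10,2) (11,11) (1,11)]:
  edge (1,2)–(10,2): clear
  edge (10,2)–(11,11): clear
  edge (11,11)–(1,11): clear
  edge (1,11)–(1,2): clear
  midpoint (31/2,43/2) outside
  → clear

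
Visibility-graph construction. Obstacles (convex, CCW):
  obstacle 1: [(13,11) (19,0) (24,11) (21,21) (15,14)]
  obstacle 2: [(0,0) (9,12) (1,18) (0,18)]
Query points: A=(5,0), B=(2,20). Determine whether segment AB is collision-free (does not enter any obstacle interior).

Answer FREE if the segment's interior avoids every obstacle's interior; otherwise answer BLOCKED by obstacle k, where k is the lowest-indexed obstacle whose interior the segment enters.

Obstacle 1 [(13,11) (19,0) (24,11) (21,21) (15,14)]:
  edge (13,11)–(19,0): clear
  edge (19,0)–(24,11): clear
  edge (24,11)–(21,21): clear
  edge (21,21)–(15,14): clear
  edge (15,14)–(13,11): clear
  midpoint (7/2,10) outside
  → clear
Obstacle 2 [(0,0) (9,12) (1,18) (0,18)]:
  edge (0,0)–(9,12): crosses AB
  edge (9,12)–(1,18): crosses AB
  edge (1,18)–(0,18): clear
  edge (0,18)–(0,0): clear
  → BLOCKED

BLOCKED by obstacle 2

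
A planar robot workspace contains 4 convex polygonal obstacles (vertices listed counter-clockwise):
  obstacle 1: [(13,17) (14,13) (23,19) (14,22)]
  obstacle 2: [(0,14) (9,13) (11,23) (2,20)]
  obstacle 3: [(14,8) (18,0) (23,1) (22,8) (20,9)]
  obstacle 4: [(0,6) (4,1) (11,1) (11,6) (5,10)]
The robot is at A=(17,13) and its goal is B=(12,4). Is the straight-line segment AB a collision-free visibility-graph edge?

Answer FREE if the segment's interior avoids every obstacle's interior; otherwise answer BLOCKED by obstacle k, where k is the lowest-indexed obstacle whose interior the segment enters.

Obstacle 1 [(13,17) (14,13) (23,19) (14,22)]:
  edge (13,17)–(14,13): clear
  edge (14,13)–(23,19): clear
  edge (23,19)–(14,22): clear
  edge (14,22)–(13,17): clear
  midpoint (29/2,17/2) outside
  → clear
Obstacle 2 [(0,14) (9,13) (11,23) (2,20)]:
  edge (0,14)–(9,13): clear
  edge (9,13)–(11,23): clear
  edge (11,23)–(2,20): clear
  edge (2,20)–(0,14): clear
  midpoint (29/2,17/2) outside
  → clear
Obstacle 3 [(14,8) (18,0) (23,1) (22,8) (20,9)]:
  edge (14,8)–(18,0): crosses AB
  edge (18,0)–(23,1): clear
  edge (23,1)–(22,8): clear
  edge (22,8)–(20,9): clear
  edge (20,9)–(14,8): crosses AB
  → BLOCKED
Obstacle 4 [(0,6) (4,1) (11,1) (11,6) (5,10)]:
  edge (0,6)–(4,1): clear
  edge (4,1)–(11,1): clear
  edge (11,1)–(11,6): clear
  edge (11,6)–(5,10): clear
  edge (5,10)–(0,6): clear
  midpoint (29/2,17/2) outside
  → clear

BLOCKED by obstacle 3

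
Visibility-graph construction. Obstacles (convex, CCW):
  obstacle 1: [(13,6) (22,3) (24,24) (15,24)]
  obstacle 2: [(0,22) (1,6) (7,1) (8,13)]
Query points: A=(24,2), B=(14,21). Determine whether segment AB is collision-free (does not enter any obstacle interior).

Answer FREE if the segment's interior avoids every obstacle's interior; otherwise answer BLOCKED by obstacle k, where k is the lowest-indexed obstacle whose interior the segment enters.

BLOCKED by obstacle 1

Obstacle 1 [(13,6) (22,3) (24,24) (15,24)]:
  edge (13,6)–(22,3): clear
  edge (22,3)–(24,24): crosses AB
  edge (24,24)–(15,24): clear
  edge (15,24)–(13,6): crosses AB
  → BLOCKED
Obstacle 2 [(0,22) (1,6) (7,1) (8,13)]:
  edge (0,22)–(1,6): clear
  edge (1,6)–(7,1): clear
  edge (7,1)–(8,13): clear
  edge (8,13)–(0,22): clear
  midpoint (19,23/2) outside
  → clear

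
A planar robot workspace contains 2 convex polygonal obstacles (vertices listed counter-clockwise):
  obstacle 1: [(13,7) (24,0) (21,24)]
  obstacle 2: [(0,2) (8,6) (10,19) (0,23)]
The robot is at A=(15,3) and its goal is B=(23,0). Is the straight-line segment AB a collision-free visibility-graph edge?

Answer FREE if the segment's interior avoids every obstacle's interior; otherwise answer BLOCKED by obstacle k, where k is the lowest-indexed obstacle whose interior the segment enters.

Obstacle 1 [(13,7) (24,0) (21,24)]:
  edge (13,7)–(24,0): clear
  edge (24,0)–(21,24): clear
  edge (21,24)–(13,7): clear
  midpoint (19,3/2) outside
  → clear
Obstacle 2 [(0,2) (8,6) (10,19) (0,23)]:
  edge (0,2)–(8,6): clear
  edge (8,6)–(10,19): clear
  edge (10,19)–(0,23): clear
  edge (0,23)–(0,2): clear
  midpoint (19,3/2) outside
  → clear

FREE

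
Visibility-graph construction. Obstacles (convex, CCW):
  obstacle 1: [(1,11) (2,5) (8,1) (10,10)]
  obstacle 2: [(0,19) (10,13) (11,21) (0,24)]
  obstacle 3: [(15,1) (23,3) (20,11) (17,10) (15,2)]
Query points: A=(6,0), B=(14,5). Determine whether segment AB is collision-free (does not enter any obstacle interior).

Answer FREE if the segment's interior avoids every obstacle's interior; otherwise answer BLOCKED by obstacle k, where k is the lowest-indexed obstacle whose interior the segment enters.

BLOCKED by obstacle 1

Obstacle 1 [(1,11) (2,5) (8,1) (10,10)]:
  edge (1,11)–(2,5): clear
  edge (2,5)–(8,1): crosses AB
  edge (8,1)–(10,10): crosses AB
  edge (10,10)–(1,11): clear
  → BLOCKED
Obstacle 2 [(0,19) (10,13) (11,21) (0,24)]:
  edge (0,19)–(10,13): clear
  edge (10,13)–(11,21): clear
  edge (11,21)–(0,24): clear
  edge (0,24)–(0,19): clear
  midpoint (10,5/2) outside
  → clear
Obstacle 3 [(15,1) (23,3) (20,11) (17,10) (15,2)]:
  edge (15,1)–(23,3): clear
  edge (23,3)–(20,11): clear
  edge (20,11)–(17,10): clear
  edge (17,10)–(15,2): clear
  edge (15,2)–(15,1): clear
  midpoint (10,5/2) outside
  → clear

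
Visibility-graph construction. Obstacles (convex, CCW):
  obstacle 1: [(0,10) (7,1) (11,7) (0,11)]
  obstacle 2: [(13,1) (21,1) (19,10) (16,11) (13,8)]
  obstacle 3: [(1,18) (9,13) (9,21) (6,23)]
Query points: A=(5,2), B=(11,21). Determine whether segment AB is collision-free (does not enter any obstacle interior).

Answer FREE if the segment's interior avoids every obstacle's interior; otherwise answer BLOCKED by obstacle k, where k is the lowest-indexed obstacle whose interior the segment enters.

Obstacle 1 [(0,10) (7,1) (11,7) (0,11)]:
  edge (0,10)–(7,1): crosses AB
  edge (7,1)–(11,7): clear
  edge (11,7)–(0,11): crosses AB
  edge (0,11)–(0,10): clear
  → BLOCKED
Obstacle 2 [(13,1) (21,1) (19,10) (16,11) (13,8)]:
  edge (13,1)–(21,1): clear
  edge (21,1)–(19,10): clear
  edge (19,10)–(16,11): clear
  edge (16,11)–(13,8): clear
  edge (13,8)–(13,1): clear
  midpoint (8,23/2) outside
  → clear
Obstacle 3 [(1,18) (9,13) (9,21) (6,23)]:
  edge (1,18)–(9,13): crosses AB
  edge (9,13)–(9,21): crosses AB
  edge (9,21)–(6,23): clear
  edge (6,23)–(1,18): clear
  → BLOCKED

BLOCKED by obstacle 1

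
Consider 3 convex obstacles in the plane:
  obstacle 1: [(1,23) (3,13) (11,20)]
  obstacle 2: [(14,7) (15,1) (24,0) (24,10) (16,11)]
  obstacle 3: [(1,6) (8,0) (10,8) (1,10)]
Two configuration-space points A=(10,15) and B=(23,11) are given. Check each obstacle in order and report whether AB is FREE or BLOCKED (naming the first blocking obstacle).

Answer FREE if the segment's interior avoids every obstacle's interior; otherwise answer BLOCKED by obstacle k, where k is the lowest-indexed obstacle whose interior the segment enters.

FREE

Obstacle 1 [(1,23) (3,13) (11,20)]:
  edge (1,23)–(3,13): clear
  edge (3,13)–(11,20): clear
  edge (11,20)–(1,23): clear
  midpoint (33/2,13) outside
  → clear
Obstacle 2 [(14,7) (15,1) (24,0) (24,10) (16,11)]:
  edge (14,7)–(15,1): clear
  edge (15,1)–(24,0): clear
  edge (24,0)–(24,10): clear
  edge (24,10)–(16,11): clear
  edge (16,11)–(14,7): clear
  midpoint (33/2,13) outside
  → clear
Obstacle 3 [(1,6) (8,0) (10,8) (1,10)]:
  edge (1,6)–(8,0): clear
  edge (8,0)–(10,8): clear
  edge (10,8)–(1,10): clear
  edge (1,10)–(1,6): clear
  midpoint (33/2,13) outside
  → clear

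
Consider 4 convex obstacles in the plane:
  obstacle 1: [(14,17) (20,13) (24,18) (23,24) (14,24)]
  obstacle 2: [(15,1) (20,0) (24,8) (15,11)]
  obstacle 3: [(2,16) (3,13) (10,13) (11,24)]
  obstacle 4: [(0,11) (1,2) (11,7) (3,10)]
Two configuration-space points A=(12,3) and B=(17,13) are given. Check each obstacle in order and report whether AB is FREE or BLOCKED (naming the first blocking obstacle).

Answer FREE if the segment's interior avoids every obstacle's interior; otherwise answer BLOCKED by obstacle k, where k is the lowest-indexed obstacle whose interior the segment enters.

BLOCKED by obstacle 2

Obstacle 1 [(14,17) (20,13) (24,18) (23,24) (14,24)]:
  edge (14,17)–(20,13): clear
  edge (20,13)–(24,18): clear
  edge (24,18)–(23,24): clear
  edge (23,24)–(14,24): clear
  edge (14,24)–(14,17): clear
  midpoint (29/2,8) outside
  → clear
Obstacle 2 [(15,1) (20,0) (24,8) (15,11)]:
  edge (15,1)–(20,0): clear
  edge (20,0)–(24,8): clear
  edge (24,8)–(15,11): crosses AB
  edge (15,11)–(15,1): crosses AB
  → BLOCKED
Obstacle 3 [(2,16) (3,13) (10,13) (11,24)]:
  edge (2,16)–(3,13): clear
  edge (3,13)–(10,13): clear
  edge (10,13)–(11,24): clear
  edge (11,24)–(2,16): clear
  midpoint (29/2,8) outside
  → clear
Obstacle 4 [(0,11) (1,2) (11,7) (3,10)]:
  edge (0,11)–(1,2): clear
  edge (1,2)–(11,7): clear
  edge (11,7)–(3,10): clear
  edge (3,10)–(0,11): clear
  midpoint (29/2,8) outside
  → clear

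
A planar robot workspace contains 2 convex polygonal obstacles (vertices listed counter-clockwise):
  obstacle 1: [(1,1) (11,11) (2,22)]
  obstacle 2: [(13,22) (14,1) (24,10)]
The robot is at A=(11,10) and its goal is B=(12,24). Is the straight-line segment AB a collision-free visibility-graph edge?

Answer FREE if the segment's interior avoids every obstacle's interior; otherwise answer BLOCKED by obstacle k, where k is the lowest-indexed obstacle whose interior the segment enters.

Obstacle 1 [(1,1) (11,11) (2,22)]:
  edge (1,1)–(11,11): clear
  edge (11,11)–(2,22): clear
  edge (2,22)–(1,1): clear
  midpoint (23/2,17) outside
  → clear
Obstacle 2 [(13,22) (14,1) (24,10)]:
  edge (13,22)–(14,1): clear
  edge (14,1)–(24,10): clear
  edge (24,10)–(13,22): clear
  midpoint (23/2,17) outside
  → clear

FREE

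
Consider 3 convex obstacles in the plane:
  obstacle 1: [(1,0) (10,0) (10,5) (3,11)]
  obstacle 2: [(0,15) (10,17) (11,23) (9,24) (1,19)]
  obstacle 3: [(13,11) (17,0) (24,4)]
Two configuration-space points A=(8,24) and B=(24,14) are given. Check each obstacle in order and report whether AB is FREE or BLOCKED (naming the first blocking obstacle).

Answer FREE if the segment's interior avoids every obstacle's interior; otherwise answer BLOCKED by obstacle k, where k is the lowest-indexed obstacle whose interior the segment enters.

Obstacle 1 [(1,0) (10,0) (10,5) (3,11)]:
  edge (1,0)–(10,0): clear
  edge (10,0)–(10,5): clear
  edge (10,5)–(3,11): clear
  edge (3,11)–(1,0): clear
  midpoint (16,19) outside
  → clear
Obstacle 2 [(0,15) (10,17) (11,23) (9,24) (1,19)]:
  edge (0,15)–(10,17): clear
  edge (10,17)–(11,23): crosses AB
  edge (11,23)–(9,24): clear
  edge (9,24)–(1,19): crosses AB
  edge (1,19)–(0,15): clear
  → BLOCKED
Obstacle 3 [(13,11) (17,0) (24,4)]:
  edge (13,11)–(17,0): clear
  edge (17,0)–(24,4): clear
  edge (24,4)–(13,11): clear
  midpoint (16,19) outside
  → clear

BLOCKED by obstacle 2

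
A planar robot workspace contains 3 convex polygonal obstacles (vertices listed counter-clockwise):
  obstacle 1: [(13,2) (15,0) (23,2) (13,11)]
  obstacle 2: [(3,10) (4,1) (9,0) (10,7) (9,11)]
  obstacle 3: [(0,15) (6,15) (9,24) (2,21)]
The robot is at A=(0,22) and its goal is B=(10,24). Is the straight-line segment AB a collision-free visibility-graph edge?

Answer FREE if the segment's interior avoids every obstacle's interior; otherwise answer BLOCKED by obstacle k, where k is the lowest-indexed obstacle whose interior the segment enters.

Obstacle 1 [(13,2) (15,0) (23,2) (13,11)]:
  edge (13,2)–(15,0): clear
  edge (15,0)–(23,2): clear
  edge (23,2)–(13,11): clear
  edge (13,11)–(13,2): clear
  midpoint (5,23) outside
  → clear
Obstacle 2 [(3,10) (4,1) (9,0) (10,7) (9,11)]:
  edge (3,10)–(4,1): clear
  edge (4,1)–(9,0): clear
  edge (9,0)–(10,7): clear
  edge (10,7)–(9,11): clear
  edge (9,11)–(3,10): clear
  midpoint (5,23) outside
  → clear
Obstacle 3 [(0,15) (6,15) (9,24) (2,21)]:
  edge (0,15)–(6,15): clear
  edge (6,15)–(9,24): crosses AB
  edge (9,24)–(2,21): crosses AB
  edge (2,21)–(0,15): clear
  → BLOCKED

BLOCKED by obstacle 3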